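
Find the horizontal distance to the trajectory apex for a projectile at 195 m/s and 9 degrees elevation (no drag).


R = v0^2*sin(2*theta)/g = 195^2*sin(2*9°)/9.81 = 1197.8 m
apex_dist = R/2 = 1197.8/2 = 598.9 m

598.9 m


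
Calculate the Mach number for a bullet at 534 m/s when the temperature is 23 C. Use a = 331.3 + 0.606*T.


a = 331.3 + 0.606*(23) = 345.238 m/s
M = v/a = 534/345.238 = 1.547

1.547


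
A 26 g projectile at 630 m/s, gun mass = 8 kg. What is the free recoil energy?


v_r = m_p*v_p/m_gun = 0.026*630/8 = 2.0475 m/s, E_r = 0.5*m_gun*v_r^2 = 0.5*8*2.0475^2 = 16.77 J

16.77 J


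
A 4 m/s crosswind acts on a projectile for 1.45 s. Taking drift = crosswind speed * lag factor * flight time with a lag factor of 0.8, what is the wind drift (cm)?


drift = v_wind * lag * t = 4 * 0.8 * 1.45 = 4.64 m ≈ 464 cm

464 cm


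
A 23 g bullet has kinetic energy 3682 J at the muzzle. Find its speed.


v = sqrt(2*E/m) = sqrt(2*3682/0.023) = 565.8 m/s

565.8 m/s


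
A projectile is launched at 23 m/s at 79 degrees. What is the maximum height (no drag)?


H = (v0*sin(theta))^2 / (2g) = (23*sin(79°))^2 / (2*9.81) = 25.98 m

25.98 m


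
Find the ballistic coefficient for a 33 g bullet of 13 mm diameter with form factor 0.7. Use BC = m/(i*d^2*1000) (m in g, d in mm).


BC = m/(i*d^2*1000) = 33/(0.7 * 13^2 * 1000) = 0.000279

0.000279


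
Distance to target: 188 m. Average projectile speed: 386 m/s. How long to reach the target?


t = d/v = 188/386 = 0.487 s

0.487 s


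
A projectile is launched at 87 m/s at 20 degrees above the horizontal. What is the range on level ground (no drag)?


R = v0^2 * sin(2*theta) / g = 87^2 * sin(2*20°) / 9.81 = 495.9 m

495.9 m


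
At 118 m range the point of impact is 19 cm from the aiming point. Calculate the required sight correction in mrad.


1 mrad subtends 1 cm per 10 m of range, so adj = error_cm / (dist_m / 10) = 19 / (118/10) = 1.61 mrad

1.61 mrad


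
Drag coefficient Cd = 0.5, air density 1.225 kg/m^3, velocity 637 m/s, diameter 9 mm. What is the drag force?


A = pi*(d/2)^2 = pi*(9/2000)^2 = 6.36173e-05 m^2
Fd = 0.5*Cd*rho*A*v^2 = 0.5*0.5*1.225*6.36173e-05*637^2 = 7.906 N

7.906 N


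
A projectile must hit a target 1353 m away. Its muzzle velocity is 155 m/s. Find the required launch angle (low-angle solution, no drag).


sin(2*theta) = R*g/v0^2 = 1353*9.81/155^2 = 0.552463, theta = arcsin(0.552463)/2 = 16.77°

16.77 degrees


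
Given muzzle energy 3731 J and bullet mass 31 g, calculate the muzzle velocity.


v = sqrt(2*E/m) = sqrt(2*3731/0.031) = 490.6 m/s

490.6 m/s


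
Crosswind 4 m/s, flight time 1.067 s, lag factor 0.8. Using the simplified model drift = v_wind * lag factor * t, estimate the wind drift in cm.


drift = v_wind * lag * t = 4 * 0.8 * 1.067 = 3.4144 m ≈ 341.4 cm

341.4 cm


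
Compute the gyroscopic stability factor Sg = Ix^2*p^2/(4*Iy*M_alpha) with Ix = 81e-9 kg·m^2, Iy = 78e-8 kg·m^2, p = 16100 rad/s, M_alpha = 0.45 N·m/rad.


Sg = Ix^2 * p^2 / (4 * Iy * M_alpha) = (81e-9)^2 * 16100^2 / (4 * 78e-8 * 0.45) = 1.211

1.211


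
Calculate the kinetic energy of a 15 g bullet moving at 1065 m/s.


E = 0.5*m*v^2 = 0.5*0.015*1065^2 = 8507 J

8507 J


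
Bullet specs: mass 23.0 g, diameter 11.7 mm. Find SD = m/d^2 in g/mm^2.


SD = m/d^2 = 23.0/11.7^2 = 0.168 g/mm^2

0.168 g/mm^2


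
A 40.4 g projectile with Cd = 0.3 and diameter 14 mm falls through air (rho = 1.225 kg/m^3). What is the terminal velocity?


A = pi*(d/2)^2 = pi*(14/2000)^2 = 1.53938e-04 m^2
vt = sqrt(2mg/(Cd*rho*A)) = sqrt(2*0.0404*9.81/(0.3 * 1.225 * 1.53938e-04)) = 118.4 m/s

118.4 m/s


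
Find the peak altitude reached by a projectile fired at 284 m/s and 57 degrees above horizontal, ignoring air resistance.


H = (v0*sin(theta))^2 / (2g) = (284*sin(57°))^2 / (2*9.81) = 2891 m

2891 m


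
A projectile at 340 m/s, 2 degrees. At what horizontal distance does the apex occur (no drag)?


R = v0^2*sin(2*theta)/g = 340^2*sin(2*2°)/9.81 = 822.003 m
apex_dist = R/2 = 822.003/2 = 411 m

411 m


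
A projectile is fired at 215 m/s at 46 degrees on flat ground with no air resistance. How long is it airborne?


T = 2*v0*sin(theta)/g = 2*215*sin(46°)/9.81 = 31.53 s

31.53 s


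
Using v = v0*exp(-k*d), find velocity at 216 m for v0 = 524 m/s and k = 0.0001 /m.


v = v0*exp(-k*d) = 524*exp(-0.0001*216) = 512.8 m/s

512.8 m/s


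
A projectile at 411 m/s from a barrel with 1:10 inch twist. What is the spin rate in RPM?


twist_m = 10*0.0254 = 0.254 m
spin = v/twist = 411/0.254 = 1618.11 rev/s
RPM = spin*60 = 1618.11*60 ≈ 97087 RPM

97087 RPM


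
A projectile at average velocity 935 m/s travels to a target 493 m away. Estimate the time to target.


t = d/v = 493/935 = 0.5273 s

0.5273 s


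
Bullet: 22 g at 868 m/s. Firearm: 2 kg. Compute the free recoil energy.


v_r = m_p*v_p/m_gun = 0.022*868/2 = 9.548 m/s, E_r = 0.5*m_gun*v_r^2 = 0.5*2*9.548^2 = 91.16 J

91.16 J


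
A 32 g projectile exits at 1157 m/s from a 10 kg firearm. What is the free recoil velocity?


v_recoil = m_p * v_p / m_gun = 0.032 * 1157 / 10 = 3.702 m/s

3.702 m/s


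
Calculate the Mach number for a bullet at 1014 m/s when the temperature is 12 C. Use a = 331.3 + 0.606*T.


a = 331.3 + 0.606*(12) = 338.572 m/s
M = v/a = 1014/338.572 = 2.995

2.995


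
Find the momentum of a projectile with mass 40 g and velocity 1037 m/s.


p = m*v = 0.04*1037 = 41.48 kg·m/s

41.48 kg·m/s


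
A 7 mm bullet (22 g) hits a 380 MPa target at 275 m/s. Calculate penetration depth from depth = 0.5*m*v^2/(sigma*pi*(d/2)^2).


A = pi*(d/2)^2 = pi*(7/2)^2 = 38.4845 mm^2
E = 0.5*m*v^2 = 0.5*0.022*275^2 = 831.875 J
depth = E/(sigma*A) = 831.875 J / (380 MPa * 38.4845 mm^2) = 831.875/(380 * 38.4845) m = 0.0568838 m ≈ 56.88 mm

56.88 mm


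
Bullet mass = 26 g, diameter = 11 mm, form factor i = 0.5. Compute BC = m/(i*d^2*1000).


BC = m/(i*d^2*1000) = 26/(0.5 * 11^2 * 1000) = 0.0004298

0.0004298


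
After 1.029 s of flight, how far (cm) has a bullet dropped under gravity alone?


drop = 0.5*g*t^2 = 0.5*9.81*1.029^2 = 5.19362 m ≈ 519.4 cm

519.4 cm


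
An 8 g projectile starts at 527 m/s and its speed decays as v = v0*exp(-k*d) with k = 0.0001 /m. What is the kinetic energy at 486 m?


v = v0*exp(-k*d) = 527*exp(-0.0001*486) = 502 m/s
E = 0.5*m*v^2 = 0.5*0.008*502^2 = 1008 J

1008 J


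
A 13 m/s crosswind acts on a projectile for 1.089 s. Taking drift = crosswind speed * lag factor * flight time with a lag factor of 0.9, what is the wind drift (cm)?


drift = v_wind * lag * t = 13 * 0.9 * 1.089 = 12.7413 m ≈ 1274 cm

1274 cm


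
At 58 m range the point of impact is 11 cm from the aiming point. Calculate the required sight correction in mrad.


1 mrad subtends 1 cm per 10 m of range, so adj = error_cm / (dist_m / 10) = 11 / (58/10) = 1.897 mrad

1.897 mrad


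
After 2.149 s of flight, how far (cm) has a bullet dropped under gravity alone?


drop = 0.5*g*t^2 = 0.5*9.81*2.149^2 = 22.6523 m ≈ 2265 cm

2265 cm


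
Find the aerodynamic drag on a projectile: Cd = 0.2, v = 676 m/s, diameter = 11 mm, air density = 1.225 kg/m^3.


A = pi*(d/2)^2 = pi*(11/2000)^2 = 9.50332e-05 m^2
Fd = 0.5*Cd*rho*A*v^2 = 0.5*0.2*1.225*9.50332e-05*676^2 = 5.32 N

5.32 N


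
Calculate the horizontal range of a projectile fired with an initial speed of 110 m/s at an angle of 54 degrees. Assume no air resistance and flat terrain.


R = v0^2 * sin(2*theta) / g = 110^2 * sin(2*54°) / 9.81 = 1173 m

1173 m


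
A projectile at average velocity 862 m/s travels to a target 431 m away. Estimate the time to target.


t = d/v = 431/862 = 0.5 s

0.5 s


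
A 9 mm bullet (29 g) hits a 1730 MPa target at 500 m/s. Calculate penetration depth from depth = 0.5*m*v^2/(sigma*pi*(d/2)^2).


A = pi*(d/2)^2 = pi*(9/2)^2 = 63.6173 mm^2
E = 0.5*m*v^2 = 0.5*0.029*500^2 = 3625 J
depth = E/(sigma*A) = 3625 J / (1730 MPa * 63.6173 mm^2) = 3625/(1730 * 63.6173) m = 0.0329372 m ≈ 32.94 mm

32.94 mm


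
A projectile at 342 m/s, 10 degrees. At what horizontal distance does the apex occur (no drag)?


R = v0^2*sin(2*theta)/g = 342^2*sin(2*10°)/9.81 = 4077.88 m
apex_dist = R/2 = 4077.88/2 = 2039 m

2039 m


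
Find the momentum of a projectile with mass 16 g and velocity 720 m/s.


p = m*v = 0.016*720 = 11.52 kg·m/s

11.52 kg·m/s


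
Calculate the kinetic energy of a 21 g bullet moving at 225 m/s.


E = 0.5*m*v^2 = 0.5*0.021*225^2 = 531.6 J

531.6 J


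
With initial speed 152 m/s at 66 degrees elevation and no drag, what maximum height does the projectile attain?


H = (v0*sin(theta))^2 / (2g) = (152*sin(66°))^2 / (2*9.81) = 982.8 m

982.8 m


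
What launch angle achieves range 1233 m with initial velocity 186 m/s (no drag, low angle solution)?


sin(2*theta) = R*g/v0^2 = 1233*9.81/186^2 = 0.349628, theta = arcsin(0.349628)/2 = 10.23°

10.23 degrees


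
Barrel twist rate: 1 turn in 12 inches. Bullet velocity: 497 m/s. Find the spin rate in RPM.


twist_m = 12*0.0254 = 0.3048 m
spin = v/twist = 497/0.3048 = 1630.577 rev/s
RPM = spin*60 = 1630.577*60 ≈ 97835 RPM

97835 RPM


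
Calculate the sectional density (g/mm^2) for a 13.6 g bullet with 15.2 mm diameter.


SD = m/d^2 = 13.6/15.2^2 = 0.05886 g/mm^2

0.05886 g/mm^2


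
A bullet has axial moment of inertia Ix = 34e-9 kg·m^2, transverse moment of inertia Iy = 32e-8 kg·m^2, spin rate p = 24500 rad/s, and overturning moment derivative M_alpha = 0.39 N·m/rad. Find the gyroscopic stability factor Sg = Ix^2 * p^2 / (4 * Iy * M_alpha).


Sg = Ix^2 * p^2 / (4 * Iy * M_alpha) = (34e-9)^2 * 24500^2 / (4 * 32e-8 * 0.39) = 1.39

1.39


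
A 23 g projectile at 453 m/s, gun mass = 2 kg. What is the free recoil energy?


v_r = m_p*v_p/m_gun = 0.023*453/2 = 5.2095 m/s, E_r = 0.5*m_gun*v_r^2 = 0.5*2*5.2095^2 = 27.14 J

27.14 J


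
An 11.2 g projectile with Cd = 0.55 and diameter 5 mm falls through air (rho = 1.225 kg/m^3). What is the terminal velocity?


A = pi*(d/2)^2 = pi*(5/2000)^2 = 1.96350e-05 m^2
vt = sqrt(2mg/(Cd*rho*A)) = sqrt(2*0.0112*9.81/(0.55 * 1.225 * 1.96350e-05)) = 128.9 m/s

128.9 m/s


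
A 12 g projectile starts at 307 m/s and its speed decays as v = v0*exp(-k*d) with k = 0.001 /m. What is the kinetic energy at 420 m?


v = v0*exp(-k*d) = 307*exp(-0.001*420) = 201.713 m/s
E = 0.5*m*v^2 = 0.5*0.012*201.713^2 = 244.1 J

244.1 J


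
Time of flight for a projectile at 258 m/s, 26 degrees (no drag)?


T = 2*v0*sin(theta)/g = 2*258*sin(26°)/9.81 = 23.06 s

23.06 s


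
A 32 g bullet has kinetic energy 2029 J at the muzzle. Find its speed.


v = sqrt(2*E/m) = sqrt(2*2029/0.032) = 356.1 m/s

356.1 m/s


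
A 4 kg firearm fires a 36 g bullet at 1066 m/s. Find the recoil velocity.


v_recoil = m_p * v_p / m_gun = 0.036 * 1066 / 4 = 9.594 m/s

9.594 m/s


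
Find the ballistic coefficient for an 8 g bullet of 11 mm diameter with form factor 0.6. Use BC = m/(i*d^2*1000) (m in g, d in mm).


BC = m/(i*d^2*1000) = 8/(0.6 * 11^2 * 1000) = 0.0001102

0.0001102


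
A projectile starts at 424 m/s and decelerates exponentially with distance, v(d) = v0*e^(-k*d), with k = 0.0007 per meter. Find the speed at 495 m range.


v = v0*exp(-k*d) = 424*exp(-0.0007*495) = 299.8 m/s

299.8 m/s


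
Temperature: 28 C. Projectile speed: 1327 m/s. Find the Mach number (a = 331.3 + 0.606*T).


a = 331.3 + 0.606*(28) = 348.268 m/s
M = v/a = 1327/348.268 = 3.81

3.81


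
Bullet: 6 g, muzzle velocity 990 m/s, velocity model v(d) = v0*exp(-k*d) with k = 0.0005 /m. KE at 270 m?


v = v0*exp(-k*d) = 990*exp(-0.0005*270) = 864.979 m/s
E = 0.5*m*v^2 = 0.5*0.006*864.979^2 = 2245 J

2245 J


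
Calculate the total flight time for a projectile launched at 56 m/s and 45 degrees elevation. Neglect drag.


T = 2*v0*sin(theta)/g = 2*56*sin(45°)/9.81 = 8.073 s

8.073 s


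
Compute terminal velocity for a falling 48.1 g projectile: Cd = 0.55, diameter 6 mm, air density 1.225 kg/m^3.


A = pi*(d/2)^2 = pi*(6/2000)^2 = 2.82743e-05 m^2
vt = sqrt(2mg/(Cd*rho*A)) = sqrt(2*0.0481*9.81/(0.55 * 1.225 * 2.82743e-05)) = 222.6 m/s

222.6 m/s


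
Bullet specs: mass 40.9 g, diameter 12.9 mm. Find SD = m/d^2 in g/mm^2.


SD = m/d^2 = 40.9/12.9^2 = 0.2458 g/mm^2

0.2458 g/mm^2


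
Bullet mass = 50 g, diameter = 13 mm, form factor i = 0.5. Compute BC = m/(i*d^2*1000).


BC = m/(i*d^2*1000) = 50/(0.5 * 13^2 * 1000) = 0.0005917

0.0005917


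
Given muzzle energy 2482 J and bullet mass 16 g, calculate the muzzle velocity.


v = sqrt(2*E/m) = sqrt(2*2482/0.016) = 557 m/s

557 m/s


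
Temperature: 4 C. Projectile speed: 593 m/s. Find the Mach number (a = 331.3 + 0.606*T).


a = 331.3 + 0.606*(4) = 333.724 m/s
M = v/a = 593/333.724 = 1.777

1.777


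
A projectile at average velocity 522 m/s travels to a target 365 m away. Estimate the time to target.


t = d/v = 365/522 = 0.6992 s

0.6992 s


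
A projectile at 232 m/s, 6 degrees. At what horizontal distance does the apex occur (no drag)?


R = v0^2*sin(2*theta)/g = 232^2*sin(2*6°)/9.81 = 1140.74 m
apex_dist = R/2 = 1140.74/2 = 570.4 m

570.4 m


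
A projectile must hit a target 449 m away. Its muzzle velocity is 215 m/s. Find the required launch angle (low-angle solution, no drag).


sin(2*theta) = R*g/v0^2 = 449*9.81/215^2 = 0.095288, theta = arcsin(0.095288)/2 = 2.734°

2.734 degrees


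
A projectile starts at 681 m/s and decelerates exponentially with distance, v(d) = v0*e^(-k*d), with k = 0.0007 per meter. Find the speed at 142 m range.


v = v0*exp(-k*d) = 681*exp(-0.0007*142) = 616.6 m/s

616.6 m/s


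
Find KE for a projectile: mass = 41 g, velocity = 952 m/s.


E = 0.5*m*v^2 = 0.5*0.041*952^2 = 18579 J

18579 J


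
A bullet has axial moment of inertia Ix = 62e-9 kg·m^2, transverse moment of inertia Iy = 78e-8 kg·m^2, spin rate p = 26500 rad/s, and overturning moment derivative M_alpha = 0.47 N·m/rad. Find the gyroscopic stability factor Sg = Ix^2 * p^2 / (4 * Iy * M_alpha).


Sg = Ix^2 * p^2 / (4 * Iy * M_alpha) = (62e-9)^2 * 26500^2 / (4 * 78e-8 * 0.47) = 1.841

1.841


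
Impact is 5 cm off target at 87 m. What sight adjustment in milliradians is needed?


1 mrad subtends 1 cm per 10 m of range, so adj = error_cm / (dist_m / 10) = 5 / (87/10) = 0.5747 mrad

0.5747 mrad


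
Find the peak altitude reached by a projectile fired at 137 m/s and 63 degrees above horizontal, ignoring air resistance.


H = (v0*sin(theta))^2 / (2g) = (137*sin(63°))^2 / (2*9.81) = 759.5 m

759.5 m


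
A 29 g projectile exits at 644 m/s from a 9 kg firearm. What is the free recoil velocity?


v_recoil = m_p * v_p / m_gun = 0.029 * 644 / 9 = 2.075 m/s

2.075 m/s


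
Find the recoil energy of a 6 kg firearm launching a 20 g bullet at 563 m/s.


v_r = m_p*v_p/m_gun = 0.02*563/6 = 1.87667 m/s, E_r = 0.5*m_gun*v_r^2 = 0.5*6*1.87667^2 = 10.57 J

10.57 J


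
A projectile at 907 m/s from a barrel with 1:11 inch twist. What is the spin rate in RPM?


twist_m = 11*0.0254 = 0.2794 m
spin = v/twist = 907/0.2794 = 3246.242 rev/s
RPM = spin*60 = 3246.242*60 ≈ 194775 RPM

194775 RPM


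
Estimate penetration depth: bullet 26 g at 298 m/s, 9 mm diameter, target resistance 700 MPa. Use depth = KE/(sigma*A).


A = pi*(d/2)^2 = pi*(9/2)^2 = 63.6173 mm^2
E = 0.5*m*v^2 = 0.5*0.026*298^2 = 1154.45 J
depth = E/(sigma*A) = 1154.45 J / (700 MPa * 63.6173 mm^2) = 1154.45/(700 * 63.6173) m = 0.0259241 m ≈ 25.92 mm

25.92 mm


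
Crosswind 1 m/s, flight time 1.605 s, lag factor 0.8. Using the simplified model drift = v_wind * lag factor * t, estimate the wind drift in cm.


drift = v_wind * lag * t = 1 * 0.8 * 1.605 = 1.284 m ≈ 128.4 cm

128.4 cm


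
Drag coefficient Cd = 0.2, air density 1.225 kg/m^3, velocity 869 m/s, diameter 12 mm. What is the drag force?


A = pi*(d/2)^2 = pi*(12/2000)^2 = 1.13097e-04 m^2
Fd = 0.5*Cd*rho*A*v^2 = 0.5*0.2*1.225*1.13097e-04*869^2 = 10.46 N

10.46 N


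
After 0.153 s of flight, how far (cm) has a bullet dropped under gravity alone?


drop = 0.5*g*t^2 = 0.5*9.81*0.153^2 = 0.114821 m ≈ 11.48 cm

11.48 cm


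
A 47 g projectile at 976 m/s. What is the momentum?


p = m*v = 0.047*976 = 45.87 kg·m/s

45.87 kg·m/s


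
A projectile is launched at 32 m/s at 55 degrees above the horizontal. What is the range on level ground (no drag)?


R = v0^2 * sin(2*theta) / g = 32^2 * sin(2*55°) / 9.81 = 98.09 m

98.09 m


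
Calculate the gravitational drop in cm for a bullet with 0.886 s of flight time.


drop = 0.5*g*t^2 = 0.5*9.81*0.886^2 = 3.85041 m ≈ 385 cm

385 cm


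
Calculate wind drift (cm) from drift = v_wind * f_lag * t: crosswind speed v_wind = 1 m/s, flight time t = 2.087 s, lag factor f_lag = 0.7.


drift = v_wind * lag * t = 1 * 0.7 * 2.087 = 1.4609 m ≈ 146.1 cm

146.1 cm


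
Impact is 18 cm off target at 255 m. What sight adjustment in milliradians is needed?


1 mrad subtends 1 cm per 10 m of range, so adj = error_cm / (dist_m / 10) = 18 / (255/10) = 0.7059 mrad

0.7059 mrad


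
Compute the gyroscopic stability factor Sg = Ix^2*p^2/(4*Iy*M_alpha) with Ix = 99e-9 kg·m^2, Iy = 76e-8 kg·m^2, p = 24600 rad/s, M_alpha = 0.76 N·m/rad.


Sg = Ix^2 * p^2 / (4 * Iy * M_alpha) = (99e-9)^2 * 24600^2 / (4 * 76e-8 * 0.76) = 2.567

2.567


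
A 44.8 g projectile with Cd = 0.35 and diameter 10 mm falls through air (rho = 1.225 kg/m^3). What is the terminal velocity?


A = pi*(d/2)^2 = pi*(10/2000)^2 = 7.85398e-05 m^2
vt = sqrt(2mg/(Cd*rho*A)) = sqrt(2*0.0448*9.81/(0.35 * 1.225 * 7.85398e-05)) = 161.6 m/s

161.6 m/s


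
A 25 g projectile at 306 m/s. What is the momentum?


p = m*v = 0.025*306 = 7.65 kg·m/s

7.65 kg·m/s


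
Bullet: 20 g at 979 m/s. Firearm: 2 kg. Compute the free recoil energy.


v_r = m_p*v_p/m_gun = 0.02*979/2 = 9.79 m/s, E_r = 0.5*m_gun*v_r^2 = 0.5*2*9.79^2 = 95.84 J

95.84 J


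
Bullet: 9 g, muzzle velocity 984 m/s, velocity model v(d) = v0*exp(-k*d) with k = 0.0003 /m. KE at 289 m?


v = v0*exp(-k*d) = 984*exp(-0.0003*289) = 902.281 m/s
E = 0.5*m*v^2 = 0.5*0.009*902.281^2 = 3663 J

3663 J


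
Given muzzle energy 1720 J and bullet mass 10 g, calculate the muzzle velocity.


v = sqrt(2*E/m) = sqrt(2*1720/0.01) = 586.5 m/s

586.5 m/s


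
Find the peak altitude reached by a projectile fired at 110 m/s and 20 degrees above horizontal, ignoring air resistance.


H = (v0*sin(theta))^2 / (2g) = (110*sin(20°))^2 / (2*9.81) = 72.14 m

72.14 m


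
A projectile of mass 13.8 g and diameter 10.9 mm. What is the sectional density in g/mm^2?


SD = m/d^2 = 13.8/10.9^2 = 0.1162 g/mm^2

0.1162 g/mm^2


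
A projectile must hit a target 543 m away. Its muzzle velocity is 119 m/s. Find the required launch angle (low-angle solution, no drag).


sin(2*theta) = R*g/v0^2 = 543*9.81/119^2 = 0.376162, theta = arcsin(0.376162)/2 = 11.05°

11.05 degrees


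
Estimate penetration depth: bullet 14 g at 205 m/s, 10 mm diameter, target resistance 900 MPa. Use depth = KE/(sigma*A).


A = pi*(d/2)^2 = pi*(10/2)^2 = 78.5398 mm^2
E = 0.5*m*v^2 = 0.5*0.014*205^2 = 294.175 J
depth = E/(sigma*A) = 294.175 J / (900 MPa * 78.5398 mm^2) = 294.175/(900 * 78.5398) m = 0.00416172 m ≈ 4.162 mm

4.162 mm


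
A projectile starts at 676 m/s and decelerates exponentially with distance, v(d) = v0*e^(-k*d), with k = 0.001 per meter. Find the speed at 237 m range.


v = v0*exp(-k*d) = 676*exp(-0.001*237) = 533.4 m/s

533.4 m/s


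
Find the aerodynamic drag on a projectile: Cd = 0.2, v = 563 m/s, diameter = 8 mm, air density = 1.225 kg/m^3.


A = pi*(d/2)^2 = pi*(8/2000)^2 = 5.02655e-05 m^2
Fd = 0.5*Cd*rho*A*v^2 = 0.5*0.2*1.225*5.02655e-05*563^2 = 1.952 N

1.952 N


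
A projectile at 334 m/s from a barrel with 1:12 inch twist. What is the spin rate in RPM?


twist_m = 12*0.0254 = 0.3048 m
spin = v/twist = 334/0.3048 = 1095.801 rev/s
RPM = spin*60 = 1095.801*60 ≈ 65748 RPM

65748 RPM


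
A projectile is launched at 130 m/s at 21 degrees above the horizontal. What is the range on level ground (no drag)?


R = v0^2 * sin(2*theta) / g = 130^2 * sin(2*21°) / 9.81 = 1153 m

1153 m


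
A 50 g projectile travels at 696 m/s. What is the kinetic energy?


E = 0.5*m*v^2 = 0.5*0.05*696^2 = 12110 J

12110 J


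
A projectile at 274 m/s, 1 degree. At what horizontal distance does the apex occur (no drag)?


R = v0^2*sin(2*theta)/g = 274^2*sin(2*1°)/9.81 = 267.086 m
apex_dist = R/2 = 267.086/2 = 133.5 m

133.5 m


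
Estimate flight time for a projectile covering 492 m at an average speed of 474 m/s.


t = d/v = 492/474 = 1.038 s

1.038 s


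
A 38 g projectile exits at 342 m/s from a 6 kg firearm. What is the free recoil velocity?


v_recoil = m_p * v_p / m_gun = 0.038 * 342 / 6 = 2.166 m/s

2.166 m/s


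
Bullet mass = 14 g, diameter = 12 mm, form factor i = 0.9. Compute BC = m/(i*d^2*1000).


BC = m/(i*d^2*1000) = 14/(0.9 * 12^2 * 1000) = 0.000108

0.000108


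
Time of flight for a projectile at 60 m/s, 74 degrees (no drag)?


T = 2*v0*sin(theta)/g = 2*60*sin(74°)/9.81 = 11.76 s

11.76 s


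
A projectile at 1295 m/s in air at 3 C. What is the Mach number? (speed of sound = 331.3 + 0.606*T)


a = 331.3 + 0.606*(3) = 333.118 m/s
M = v/a = 1295/333.118 = 3.888

3.888


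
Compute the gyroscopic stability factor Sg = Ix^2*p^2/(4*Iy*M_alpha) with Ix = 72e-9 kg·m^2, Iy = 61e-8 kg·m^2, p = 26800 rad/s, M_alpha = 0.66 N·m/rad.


Sg = Ix^2 * p^2 / (4 * Iy * M_alpha) = (72e-9)^2 * 26800^2 / (4 * 61e-8 * 0.66) = 2.312

2.312


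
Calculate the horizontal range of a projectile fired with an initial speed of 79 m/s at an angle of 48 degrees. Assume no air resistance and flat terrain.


R = v0^2 * sin(2*theta) / g = 79^2 * sin(2*48°) / 9.81 = 632.7 m

632.7 m


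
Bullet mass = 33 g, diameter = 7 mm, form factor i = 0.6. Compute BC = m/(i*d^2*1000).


BC = m/(i*d^2*1000) = 33/(0.6 * 7^2 * 1000) = 0.001122

0.001122


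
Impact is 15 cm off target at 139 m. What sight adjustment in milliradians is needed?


1 mrad subtends 1 cm per 10 m of range, so adj = error_cm / (dist_m / 10) = 15 / (139/10) = 1.079 mrad

1.079 mrad


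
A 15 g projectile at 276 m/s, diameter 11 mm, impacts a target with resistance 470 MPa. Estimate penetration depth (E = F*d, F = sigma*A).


A = pi*(d/2)^2 = pi*(11/2)^2 = 95.0332 mm^2
E = 0.5*m*v^2 = 0.5*0.015*276^2 = 571.32 J
depth = E/(sigma*A) = 571.32 J / (470 MPa * 95.0332 mm^2) = 571.32/(470 * 95.0332) m = 0.0127911 m ≈ 12.79 mm

12.79 mm


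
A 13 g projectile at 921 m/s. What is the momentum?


p = m*v = 0.013*921 = 11.97 kg·m/s

11.97 kg·m/s


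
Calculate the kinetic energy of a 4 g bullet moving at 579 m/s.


E = 0.5*m*v^2 = 0.5*0.004*579^2 = 670.5 J

670.5 J


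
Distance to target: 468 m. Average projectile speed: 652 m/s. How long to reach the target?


t = d/v = 468/652 = 0.7178 s

0.7178 s


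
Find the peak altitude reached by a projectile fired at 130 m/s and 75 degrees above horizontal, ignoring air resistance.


H = (v0*sin(theta))^2 / (2g) = (130*sin(75°))^2 / (2*9.81) = 803.7 m

803.7 m


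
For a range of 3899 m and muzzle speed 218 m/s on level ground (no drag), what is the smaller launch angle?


sin(2*theta) = R*g/v0^2 = 3899*9.81/218^2 = 0.804839, theta = arcsin(0.804839)/2 = 26.8°

26.8 degrees


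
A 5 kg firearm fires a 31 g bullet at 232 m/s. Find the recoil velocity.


v_recoil = m_p * v_p / m_gun = 0.031 * 232 / 5 = 1.438 m/s

1.438 m/s


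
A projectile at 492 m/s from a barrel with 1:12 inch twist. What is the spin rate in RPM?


twist_m = 12*0.0254 = 0.3048 m
spin = v/twist = 492/0.3048 = 1614.173 rev/s
RPM = spin*60 = 1614.173*60 ≈ 96850 RPM

96850 RPM


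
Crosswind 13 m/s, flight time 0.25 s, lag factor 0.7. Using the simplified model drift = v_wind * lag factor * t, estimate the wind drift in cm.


drift = v_wind * lag * t = 13 * 0.7 * 0.25 = 2.275 m ≈ 227.5 cm

227.5 cm


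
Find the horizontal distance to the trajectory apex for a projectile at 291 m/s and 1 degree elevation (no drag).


R = v0^2*sin(2*theta)/g = 291^2*sin(2*1°)/9.81 = 301.256 m
apex_dist = R/2 = 301.256/2 = 150.6 m

150.6 m


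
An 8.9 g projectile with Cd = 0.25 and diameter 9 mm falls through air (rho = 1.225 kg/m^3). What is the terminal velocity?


A = pi*(d/2)^2 = pi*(9/2000)^2 = 6.36173e-05 m^2
vt = sqrt(2mg/(Cd*rho*A)) = sqrt(2*0.0089*9.81/(0.25 * 1.225 * 6.36173e-05)) = 94.67 m/s

94.67 m/s


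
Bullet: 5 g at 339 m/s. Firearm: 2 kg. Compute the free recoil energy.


v_r = m_p*v_p/m_gun = 0.005*339/2 = 0.8475 m/s, E_r = 0.5*m_gun*v_r^2 = 0.5*2*0.8475^2 = 0.7183 J

0.7183 J


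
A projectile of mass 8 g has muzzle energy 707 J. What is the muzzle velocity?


v = sqrt(2*E/m) = sqrt(2*707/0.008) = 420.4 m/s

420.4 m/s


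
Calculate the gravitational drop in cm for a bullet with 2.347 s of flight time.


drop = 0.5*g*t^2 = 0.5*9.81*2.347^2 = 27.0187 m ≈ 2702 cm

2702 cm


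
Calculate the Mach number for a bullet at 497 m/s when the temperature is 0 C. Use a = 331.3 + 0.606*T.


a = 331.3 + 0.606*(0) = 331.3 m/s
M = v/a = 497/331.3 = 1.5

1.5


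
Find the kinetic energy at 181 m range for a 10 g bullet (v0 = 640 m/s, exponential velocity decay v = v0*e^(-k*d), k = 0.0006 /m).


v = v0*exp(-k*d) = 640*exp(-0.0006*181) = 574.137 m/s
E = 0.5*m*v^2 = 0.5*0.01*574.137^2 = 1648 J

1648 J


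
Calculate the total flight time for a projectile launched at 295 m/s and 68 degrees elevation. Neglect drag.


T = 2*v0*sin(theta)/g = 2*295*sin(68°)/9.81 = 55.76 s

55.76 s


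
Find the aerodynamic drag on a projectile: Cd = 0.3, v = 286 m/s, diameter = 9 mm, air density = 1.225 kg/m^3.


A = pi*(d/2)^2 = pi*(9/2000)^2 = 6.36173e-05 m^2
Fd = 0.5*Cd*rho*A*v^2 = 0.5*0.3*1.225*6.36173e-05*286^2 = 0.9562 N

0.9562 N


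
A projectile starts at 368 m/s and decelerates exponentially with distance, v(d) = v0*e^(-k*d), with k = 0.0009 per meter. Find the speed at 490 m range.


v = v0*exp(-k*d) = 368*exp(-0.0009*490) = 236.8 m/s

236.8 m/s


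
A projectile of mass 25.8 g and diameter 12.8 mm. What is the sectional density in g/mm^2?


SD = m/d^2 = 25.8/12.8^2 = 0.1575 g/mm^2

0.1575 g/mm^2


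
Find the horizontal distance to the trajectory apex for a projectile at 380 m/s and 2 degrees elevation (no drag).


R = v0^2*sin(2*theta)/g = 380^2*sin(2*2°)/9.81 = 1026.79 m
apex_dist = R/2 = 1026.79/2 = 513.4 m

513.4 m


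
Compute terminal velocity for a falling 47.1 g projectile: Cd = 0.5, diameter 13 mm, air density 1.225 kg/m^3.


A = pi*(d/2)^2 = pi*(13/2000)^2 = 1.32732e-04 m^2
vt = sqrt(2mg/(Cd*rho*A)) = sqrt(2*0.0471*9.81/(0.5 * 1.225 * 1.32732e-04)) = 106.6 m/s

106.6 m/s


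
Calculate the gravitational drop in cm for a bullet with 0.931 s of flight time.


drop = 0.5*g*t^2 = 0.5*9.81*0.931^2 = 4.25146 m ≈ 425.1 cm

425.1 cm


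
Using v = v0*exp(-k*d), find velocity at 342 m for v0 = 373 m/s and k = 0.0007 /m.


v = v0*exp(-k*d) = 373*exp(-0.0007*342) = 293.6 m/s

293.6 m/s


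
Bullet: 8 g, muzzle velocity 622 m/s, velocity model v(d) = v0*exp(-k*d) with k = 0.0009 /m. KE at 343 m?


v = v0*exp(-k*d) = 622*exp(-0.0009*343) = 456.797 m/s
E = 0.5*m*v^2 = 0.5*0.008*456.797^2 = 834.7 J

834.7 J


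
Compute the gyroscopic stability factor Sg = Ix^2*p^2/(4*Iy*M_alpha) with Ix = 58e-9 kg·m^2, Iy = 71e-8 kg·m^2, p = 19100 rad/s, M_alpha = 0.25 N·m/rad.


Sg = Ix^2 * p^2 / (4 * Iy * M_alpha) = (58e-9)^2 * 19100^2 / (4 * 71e-8 * 0.25) = 1.728

1.728


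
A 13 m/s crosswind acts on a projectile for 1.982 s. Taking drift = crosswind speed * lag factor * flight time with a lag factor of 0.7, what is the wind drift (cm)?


drift = v_wind * lag * t = 13 * 0.7 * 1.982 = 18.0362 m ≈ 1804 cm

1804 cm


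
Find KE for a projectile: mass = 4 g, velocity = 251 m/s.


E = 0.5*m*v^2 = 0.5*0.004*251^2 = 126 J

126 J


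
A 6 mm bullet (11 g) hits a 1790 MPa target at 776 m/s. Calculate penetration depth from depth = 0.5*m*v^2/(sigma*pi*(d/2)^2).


A = pi*(d/2)^2 = pi*(6/2)^2 = 28.2743 mm^2
E = 0.5*m*v^2 = 0.5*0.011*776^2 = 3311.97 J
depth = E/(sigma*A) = 3311.97 J / (1790 MPa * 28.2743 mm^2) = 3311.97/(1790 * 28.2743) m = 0.0654396 m ≈ 65.44 mm

65.44 mm


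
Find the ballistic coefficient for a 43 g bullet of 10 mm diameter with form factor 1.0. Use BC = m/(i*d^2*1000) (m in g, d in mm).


BC = m/(i*d^2*1000) = 43/(1.0 * 10^2 * 1000) = 0.00043

0.00043


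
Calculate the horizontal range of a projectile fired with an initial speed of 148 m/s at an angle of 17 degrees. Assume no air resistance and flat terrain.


R = v0^2 * sin(2*theta) / g = 148^2 * sin(2*17°) / 9.81 = 1249 m

1249 m


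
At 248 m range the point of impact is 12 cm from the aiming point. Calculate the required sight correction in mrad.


1 mrad subtends 1 cm per 10 m of range, so adj = error_cm / (dist_m / 10) = 12 / (248/10) = 0.4839 mrad

0.4839 mrad


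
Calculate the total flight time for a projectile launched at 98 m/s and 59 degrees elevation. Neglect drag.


T = 2*v0*sin(theta)/g = 2*98*sin(59°)/9.81 = 17.13 s

17.13 s


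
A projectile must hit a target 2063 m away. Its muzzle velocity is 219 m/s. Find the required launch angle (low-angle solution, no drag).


sin(2*theta) = R*g/v0^2 = 2063*9.81/219^2 = 0.421968, theta = arcsin(0.421968)/2 = 12.48°

12.48 degrees


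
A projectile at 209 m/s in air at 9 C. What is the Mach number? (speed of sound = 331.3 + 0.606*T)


a = 331.3 + 0.606*(9) = 336.754 m/s
M = v/a = 209/336.754 = 0.6206

0.6206


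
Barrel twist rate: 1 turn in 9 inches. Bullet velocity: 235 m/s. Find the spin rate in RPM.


twist_m = 9*0.0254 = 0.2286 m
spin = v/twist = 235/0.2286 = 1027.997 rev/s
RPM = spin*60 = 1027.997*60 ≈ 61680 RPM

61680 RPM


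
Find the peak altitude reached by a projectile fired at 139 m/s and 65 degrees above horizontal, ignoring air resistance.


H = (v0*sin(theta))^2 / (2g) = (139*sin(65°))^2 / (2*9.81) = 808.9 m

808.9 m


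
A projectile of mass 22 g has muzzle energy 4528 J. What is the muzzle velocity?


v = sqrt(2*E/m) = sqrt(2*4528/0.022) = 641.6 m/s

641.6 m/s


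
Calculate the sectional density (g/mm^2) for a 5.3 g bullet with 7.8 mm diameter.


SD = m/d^2 = 5.3/7.8^2 = 0.08711 g/mm^2

0.08711 g/mm^2


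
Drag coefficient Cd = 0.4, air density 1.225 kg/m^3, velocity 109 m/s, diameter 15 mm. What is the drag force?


A = pi*(d/2)^2 = pi*(15/2000)^2 = 1.76715e-04 m^2
Fd = 0.5*Cd*rho*A*v^2 = 0.5*0.4*1.225*1.76715e-04*109^2 = 0.5144 N

0.5144 N


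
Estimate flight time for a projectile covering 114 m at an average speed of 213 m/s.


t = d/v = 114/213 = 0.5352 s

0.5352 s


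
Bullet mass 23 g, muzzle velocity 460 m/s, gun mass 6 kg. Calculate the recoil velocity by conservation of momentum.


v_recoil = m_p * v_p / m_gun = 0.023 * 460 / 6 = 1.763 m/s

1.763 m/s


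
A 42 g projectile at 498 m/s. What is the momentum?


p = m*v = 0.042*498 = 20.92 kg·m/s

20.92 kg·m/s


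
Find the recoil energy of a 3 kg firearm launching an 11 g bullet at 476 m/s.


v_r = m_p*v_p/m_gun = 0.011*476/3 = 1.74533 m/s, E_r = 0.5*m_gun*v_r^2 = 0.5*3*1.74533^2 = 4.569 J

4.569 J


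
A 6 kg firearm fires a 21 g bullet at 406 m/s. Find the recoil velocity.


v_recoil = m_p * v_p / m_gun = 0.021 * 406 / 6 = 1.421 m/s

1.421 m/s


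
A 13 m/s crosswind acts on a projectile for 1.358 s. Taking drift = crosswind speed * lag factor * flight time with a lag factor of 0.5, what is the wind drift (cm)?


drift = v_wind * lag * t = 13 * 0.5 * 1.358 = 8.827 m ≈ 882.7 cm

882.7 cm


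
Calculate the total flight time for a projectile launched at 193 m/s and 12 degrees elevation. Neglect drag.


T = 2*v0*sin(theta)/g = 2*193*sin(12°)/9.81 = 8.181 s

8.181 s


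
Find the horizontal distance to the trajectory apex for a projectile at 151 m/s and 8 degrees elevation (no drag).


R = v0^2*sin(2*theta)/g = 151^2*sin(2*8°)/9.81 = 640.653 m
apex_dist = R/2 = 640.653/2 = 320.3 m

320.3 m


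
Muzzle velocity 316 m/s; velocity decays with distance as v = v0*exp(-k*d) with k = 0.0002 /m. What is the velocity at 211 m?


v = v0*exp(-k*d) = 316*exp(-0.0002*211) = 302.9 m/s

302.9 m/s


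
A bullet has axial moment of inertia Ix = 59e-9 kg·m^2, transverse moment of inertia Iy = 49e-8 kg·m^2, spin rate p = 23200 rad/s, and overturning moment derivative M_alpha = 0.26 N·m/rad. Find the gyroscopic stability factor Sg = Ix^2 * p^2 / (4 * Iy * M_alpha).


Sg = Ix^2 * p^2 / (4 * Iy * M_alpha) = (59e-9)^2 * 23200^2 / (4 * 49e-8 * 0.26) = 3.677

3.677


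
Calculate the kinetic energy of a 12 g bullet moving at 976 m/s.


E = 0.5*m*v^2 = 0.5*0.012*976^2 = 5715 J

5715 J


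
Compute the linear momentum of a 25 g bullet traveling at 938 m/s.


p = m*v = 0.025*938 = 23.45 kg·m/s

23.45 kg·m/s


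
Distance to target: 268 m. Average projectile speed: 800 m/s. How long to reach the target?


t = d/v = 268/800 = 0.335 s

0.335 s


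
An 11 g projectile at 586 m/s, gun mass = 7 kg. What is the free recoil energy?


v_r = m_p*v_p/m_gun = 0.011*586/7 = 0.920857 m/s, E_r = 0.5*m_gun*v_r^2 = 0.5*7*0.920857^2 = 2.968 J

2.968 J


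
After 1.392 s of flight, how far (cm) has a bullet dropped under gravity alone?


drop = 0.5*g*t^2 = 0.5*9.81*1.392^2 = 9.50424 m ≈ 950.4 cm

950.4 cm


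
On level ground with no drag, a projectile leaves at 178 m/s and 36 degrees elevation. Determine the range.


R = v0^2 * sin(2*theta) / g = 178^2 * sin(2*36°) / 9.81 = 3072 m

3072 m


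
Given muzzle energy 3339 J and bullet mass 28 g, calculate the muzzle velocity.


v = sqrt(2*E/m) = sqrt(2*3339/0.028) = 488.4 m/s

488.4 m/s


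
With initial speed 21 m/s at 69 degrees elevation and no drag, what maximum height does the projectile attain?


H = (v0*sin(theta))^2 / (2g) = (21*sin(69°))^2 / (2*9.81) = 19.59 m

19.59 m


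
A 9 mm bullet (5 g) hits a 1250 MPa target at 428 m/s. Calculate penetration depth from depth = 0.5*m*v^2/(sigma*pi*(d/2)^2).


A = pi*(d/2)^2 = pi*(9/2)^2 = 63.6173 mm^2
E = 0.5*m*v^2 = 0.5*0.005*428^2 = 457.96 J
depth = E/(sigma*A) = 457.96 J / (1250 MPa * 63.6173 mm^2) = 457.96/(1250 * 63.6173) m = 0.00575894 m ≈ 5.759 mm

5.759 mm


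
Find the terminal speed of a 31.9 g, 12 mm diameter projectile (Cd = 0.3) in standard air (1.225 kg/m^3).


A = pi*(d/2)^2 = pi*(12/2000)^2 = 1.13097e-04 m^2
vt = sqrt(2mg/(Cd*rho*A)) = sqrt(2*0.0319*9.81/(0.3 * 1.225 * 1.13097e-04)) = 122.7 m/s

122.7 m/s


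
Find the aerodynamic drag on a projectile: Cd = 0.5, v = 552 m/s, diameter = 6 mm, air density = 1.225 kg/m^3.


A = pi*(d/2)^2 = pi*(6/2000)^2 = 2.82743e-05 m^2
Fd = 0.5*Cd*rho*A*v^2 = 0.5*0.5*1.225*2.82743e-05*552^2 = 2.638 N

2.638 N


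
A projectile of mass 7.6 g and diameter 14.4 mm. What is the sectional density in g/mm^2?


SD = m/d^2 = 7.6/14.4^2 = 0.03665 g/mm^2

0.03665 g/mm^2


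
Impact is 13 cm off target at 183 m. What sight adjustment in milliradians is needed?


1 mrad subtends 1 cm per 10 m of range, so adj = error_cm / (dist_m / 10) = 13 / (183/10) = 0.7104 mrad

0.7104 mrad


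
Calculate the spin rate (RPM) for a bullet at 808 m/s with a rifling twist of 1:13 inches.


twist_m = 13*0.0254 = 0.3302 m
spin = v/twist = 808/0.3302 = 2447.002 rev/s
RPM = spin*60 = 2447.002*60 ≈ 146820 RPM

146820 RPM


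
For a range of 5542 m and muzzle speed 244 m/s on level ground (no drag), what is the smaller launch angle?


sin(2*theta) = R*g/v0^2 = 5542*9.81/244^2 = 0.913179, theta = arcsin(0.913179)/2 = 32.97°

32.97 degrees


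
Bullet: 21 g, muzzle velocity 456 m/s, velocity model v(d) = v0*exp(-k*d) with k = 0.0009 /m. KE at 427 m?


v = v0*exp(-k*d) = 456*exp(-0.0009*427) = 310.503 m/s
E = 0.5*m*v^2 = 0.5*0.021*310.503^2 = 1012 J

1012 J


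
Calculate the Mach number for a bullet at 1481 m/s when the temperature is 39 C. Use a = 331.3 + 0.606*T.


a = 331.3 + 0.606*(39) = 354.934 m/s
M = v/a = 1481/354.934 = 4.173

4.173


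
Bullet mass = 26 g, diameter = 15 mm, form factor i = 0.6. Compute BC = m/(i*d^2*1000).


BC = m/(i*d^2*1000) = 26/(0.6 * 15^2 * 1000) = 0.0001926

0.0001926


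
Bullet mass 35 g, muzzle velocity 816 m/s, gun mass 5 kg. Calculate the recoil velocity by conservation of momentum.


v_recoil = m_p * v_p / m_gun = 0.035 * 816 / 5 = 5.712 m/s

5.712 m/s


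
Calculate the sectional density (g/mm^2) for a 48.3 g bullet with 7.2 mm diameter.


SD = m/d^2 = 48.3/7.2^2 = 0.9317 g/mm^2

0.9317 g/mm^2


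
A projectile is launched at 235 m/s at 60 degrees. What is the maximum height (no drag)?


H = (v0*sin(theta))^2 / (2g) = (235*sin(60°))^2 / (2*9.81) = 2111 m

2111 m


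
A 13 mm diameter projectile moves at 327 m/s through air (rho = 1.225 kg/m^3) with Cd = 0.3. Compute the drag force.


A = pi*(d/2)^2 = pi*(13/2000)^2 = 1.32732e-04 m^2
Fd = 0.5*Cd*rho*A*v^2 = 0.5*0.3*1.225*1.32732e-04*327^2 = 2.608 N

2.608 N


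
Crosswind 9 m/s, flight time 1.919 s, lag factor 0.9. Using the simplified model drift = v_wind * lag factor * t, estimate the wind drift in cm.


drift = v_wind * lag * t = 9 * 0.9 * 1.919 = 15.5439 m ≈ 1554 cm

1554 cm


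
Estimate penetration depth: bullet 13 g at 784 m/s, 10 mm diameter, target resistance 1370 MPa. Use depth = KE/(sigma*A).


A = pi*(d/2)^2 = pi*(10/2)^2 = 78.5398 mm^2
E = 0.5*m*v^2 = 0.5*0.013*784^2 = 3995.26 J
depth = E/(sigma*A) = 3995.26 J / (1370 MPa * 78.5398 mm^2) = 3995.26/(1370 * 78.5398) m = 0.0371309 m ≈ 37.13 mm

37.13 mm


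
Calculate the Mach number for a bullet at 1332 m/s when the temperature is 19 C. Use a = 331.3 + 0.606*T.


a = 331.3 + 0.606*(19) = 342.814 m/s
M = v/a = 1332/342.814 = 3.885

3.885


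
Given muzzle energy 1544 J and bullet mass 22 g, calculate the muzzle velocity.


v = sqrt(2*E/m) = sqrt(2*1544/0.022) = 374.7 m/s

374.7 m/s


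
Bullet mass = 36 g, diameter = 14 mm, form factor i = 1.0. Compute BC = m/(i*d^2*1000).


BC = m/(i*d^2*1000) = 36/(1.0 * 14^2 * 1000) = 0.0001837

0.0001837


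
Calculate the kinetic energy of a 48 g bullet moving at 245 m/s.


E = 0.5*m*v^2 = 0.5*0.048*245^2 = 1441 J

1441 J


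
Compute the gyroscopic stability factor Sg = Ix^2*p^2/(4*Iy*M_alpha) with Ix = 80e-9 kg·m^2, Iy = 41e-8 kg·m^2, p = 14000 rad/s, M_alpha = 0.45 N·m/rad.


Sg = Ix^2 * p^2 / (4 * Iy * M_alpha) = (80e-9)^2 * 14000^2 / (4 * 41e-8 * 0.45) = 1.7

1.7


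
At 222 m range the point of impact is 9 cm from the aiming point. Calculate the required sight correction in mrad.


1 mrad subtends 1 cm per 10 m of range, so adj = error_cm / (dist_m / 10) = 9 / (222/10) = 0.4054 mrad

0.4054 mrad


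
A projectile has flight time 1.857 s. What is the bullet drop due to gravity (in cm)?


drop = 0.5*g*t^2 = 0.5*9.81*1.857^2 = 16.9146 m ≈ 1691 cm

1691 cm


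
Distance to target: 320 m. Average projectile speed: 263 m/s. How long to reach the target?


t = d/v = 320/263 = 1.217 s

1.217 s


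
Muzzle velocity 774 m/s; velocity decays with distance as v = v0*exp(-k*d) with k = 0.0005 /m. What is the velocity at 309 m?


v = v0*exp(-k*d) = 774*exp(-0.0005*309) = 663.2 m/s

663.2 m/s


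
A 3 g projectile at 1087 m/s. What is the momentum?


p = m*v = 0.003*1087 = 3.261 kg·m/s

3.261 kg·m/s
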